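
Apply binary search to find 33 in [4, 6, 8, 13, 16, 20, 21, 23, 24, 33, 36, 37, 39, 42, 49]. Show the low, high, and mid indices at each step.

Binary search for 33 in [4, 6, 8, 13, 16, 20, 21, 23, 24, 33, 36, 37, 39, 42, 49]:

lo=0, hi=14, mid=7, arr[mid]=23 -> 23 < 33, search right half
lo=8, hi=14, mid=11, arr[mid]=37 -> 37 > 33, search left half
lo=8, hi=10, mid=9, arr[mid]=33 -> Found target at index 9!

Binary search finds 33 at index 9 after 3 comparisons. The search repeatedly halves the search space by comparing with the middle element.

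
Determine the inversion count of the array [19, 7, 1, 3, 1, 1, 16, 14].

Finding inversions in [19, 7, 1, 3, 1, 1, 16, 14]:

(0, 1): arr[0]=19 > arr[1]=7
(0, 2): arr[0]=19 > arr[2]=1
(0, 3): arr[0]=19 > arr[3]=3
(0, 4): arr[0]=19 > arr[4]=1
(0, 5): arr[0]=19 > arr[5]=1
(0, 6): arr[0]=19 > arr[6]=16
(0, 7): arr[0]=19 > arr[7]=14
(1, 2): arr[1]=7 > arr[2]=1
(1, 3): arr[1]=7 > arr[3]=3
(1, 4): arr[1]=7 > arr[4]=1
(1, 5): arr[1]=7 > arr[5]=1
(3, 4): arr[3]=3 > arr[4]=1
(3, 5): arr[3]=3 > arr[5]=1
(6, 7): arr[6]=16 > arr[7]=14

Total inversions: 14

The array has 14 inversion(s): (0,1), (0,2), (0,3), (0,4), (0,5), (0,6), (0,7), (1,2), (1,3), (1,4), (1,5), (3,4), (3,5), (6,7). Each pair (i,j) satisfies i < j and arr[i] > arr[j].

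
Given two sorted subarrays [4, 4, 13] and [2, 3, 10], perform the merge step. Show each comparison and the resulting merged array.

Merging process:

Compare 4 vs 2: take 2 from right. Merged: [2]
Compare 4 vs 3: take 3 from right. Merged: [2, 3]
Compare 4 vs 10: take 4 from left. Merged: [2, 3, 4]
Compare 4 vs 10: take 4 from left. Merged: [2, 3, 4, 4]
Compare 13 vs 10: take 10 from right. Merged: [2, 3, 4, 4, 10]
Append remaining from left: [13]. Merged: [2, 3, 4, 4, 10, 13]

Final merged array: [2, 3, 4, 4, 10, 13]
Total comparisons: 5

The merged array is [2, 3, 4, 4, 10, 13], requiring 5 comparisons. The merge step runs in O(n) time where n is the total number of elements.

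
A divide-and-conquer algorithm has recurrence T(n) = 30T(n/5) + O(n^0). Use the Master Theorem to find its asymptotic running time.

Master Theorem for T(n) = 30T(n/5) + O(n^0):

a = 30, b = 5, c = 0
log_b(a) = log_5(30) = 2.1133

Case 1: c = 0 < log_5(30) = 2.1133
T(n) = O(n^(log_5 30))

For T(n) = 30T(n/5) + O(n^0): log_5(30) = 2.1133. This is Case 1 of the Master Theorem (c < log_b(a), work dominated by leaves), giving O(n^(log_5 30)).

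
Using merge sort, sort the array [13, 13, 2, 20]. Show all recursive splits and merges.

Merge sort trace:

Split: [13, 13, 2, 20] -> [13, 13] and [2, 20]
  Split: [13, 13] -> [13] and [13]
  Merge: [13] + [13] -> [13, 13]
  Split: [2, 20] -> [2] and [20]
  Merge: [2] + [20] -> [2, 20]
Merge: [13, 13] + [2, 20] -> [2, 13, 13, 20]

Final sorted array: [2, 13, 13, 20]

The merge sort proceeds by recursively splitting the array and merging sorted halves.
After all merges, the sorted array is [2, 13, 13, 20].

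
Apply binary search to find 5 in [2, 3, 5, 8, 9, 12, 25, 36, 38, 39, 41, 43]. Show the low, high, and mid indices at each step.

Binary search for 5 in [2, 3, 5, 8, 9, 12, 25, 36, 38, 39, 41, 43]:

lo=0, hi=11, mid=5, arr[mid]=12 -> 12 > 5, search left half
lo=0, hi=4, mid=2, arr[mid]=5 -> Found target at index 2!

Binary search finds 5 at index 2 after 2 comparisons. The search repeatedly halves the search space by comparing with the middle element.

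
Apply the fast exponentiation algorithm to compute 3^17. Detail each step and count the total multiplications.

Computing 3^17 by squaring (build up from 3^1; each line after the first costs one multiplication):

3^1 = 3
3^2 = (3^1)^2 = 3^2 = 9
3^4 = (3^2)^2 = 9^2 = 81
3^8 = (3^4)^2 = 81^2 = 6561
3^16 = (3^8)^2 = 6561^2 = 43046721
3^17 = 3 * 3^16 = 3 * 43046721 = 129140163

Result: 129140163
Multiplications needed: 5 (5 lines after 3^1)

3^17 = 129140163. Using exponentiation by squaring, this requires 5 multiplications. The key idea: if the exponent is even, square the half-power; if odd, multiply by the base once.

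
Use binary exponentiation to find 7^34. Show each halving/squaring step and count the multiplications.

Computing 7^34 by squaring (build up from 7^1; each line after the first costs one multiplication):

7^1 = 7
7^2 = (7^1)^2 = 7^2 = 49
7^4 = (7^2)^2 = 49^2 = 2401
7^8 = (7^4)^2 = 2401^2 = 5764801
7^16 = (7^8)^2 = 5764801^2 = 33232930569601
7^17 = 7 * 7^16 = 7 * 33232930569601 = 232630513987207
7^34 = (7^17)^2 = 232630513987207^2 = 54116956037952111668959660849

Result: 54116956037952111668959660849
Multiplications needed: 6 (6 lines after 7^1)

7^34 = 54116956037952111668959660849. Using exponentiation by squaring, this requires 6 multiplications. The key idea: if the exponent is even, square the half-power; if odd, multiply by the base once.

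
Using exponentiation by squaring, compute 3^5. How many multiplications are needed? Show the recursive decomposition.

Computing 3^5 by squaring (build up from 3^1; each line after the first costs one multiplication):

3^1 = 3
3^2 = (3^1)^2 = 3^2 = 9
3^4 = (3^2)^2 = 9^2 = 81
3^5 = 3 * 3^4 = 3 * 81 = 243

Result: 243
Multiplications needed: 3 (3 lines after 3^1)

3^5 = 243. Using exponentiation by squaring, this requires 3 multiplications. The key idea: if the exponent is even, square the half-power; if odd, multiply by the base once.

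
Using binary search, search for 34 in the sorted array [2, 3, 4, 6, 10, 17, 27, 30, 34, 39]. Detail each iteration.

Binary search for 34 in [2, 3, 4, 6, 10, 17, 27, 30, 34, 39]:

lo=0, hi=9, mid=4, arr[mid]=10 -> 10 < 34, search right half
lo=5, hi=9, mid=7, arr[mid]=30 -> 30 < 34, search right half
lo=8, hi=9, mid=8, arr[mid]=34 -> Found target at index 8!

Binary search finds 34 at index 8 after 3 comparisons. The search repeatedly halves the search space by comparing with the middle element.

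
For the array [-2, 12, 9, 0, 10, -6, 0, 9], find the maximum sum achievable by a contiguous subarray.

Using Kadane's algorithm on [-2, 12, 9, 0, 10, -6, 0, 9]:

Scanning through the array:
Position 1 (value 12): max_ending_here = 12, max_so_far = 12
Position 2 (value 9): max_ending_here = 21, max_so_far = 21
Position 3 (value 0): max_ending_here = 21, max_so_far = 21
Position 4 (value 10): max_ending_here = 31, max_so_far = 31
Position 5 (value -6): max_ending_here = 25, max_so_far = 31
Position 6 (value 0): max_ending_here = 25, max_so_far = 31
Position 7 (value 9): max_ending_here = 34, max_so_far = 34

Maximum subarray: [12, 9, 0, 10, -6, 0, 9]
Maximum sum: 34

The maximum subarray is [12, 9, 0, 10, -6, 0, 9] with sum 34. This subarray runs from index 1 to index 7.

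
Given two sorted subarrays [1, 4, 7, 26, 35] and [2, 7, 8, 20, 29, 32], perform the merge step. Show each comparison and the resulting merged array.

Merging process:

Compare 1 vs 2: take 1 from left. Merged: [1]
Compare 4 vs 2: take 2 from right. Merged: [1, 2]
Compare 4 vs 7: take 4 from left. Merged: [1, 2, 4]
Compare 7 vs 7: take 7 from left. Merged: [1, 2, 4, 7]
Compare 26 vs 7: take 7 from right. Merged: [1, 2, 4, 7, 7]
Compare 26 vs 8: take 8 from right. Merged: [1, 2, 4, 7, 7, 8]
Compare 26 vs 20: take 20 from right. Merged: [1, 2, 4, 7, 7, 8, 20]
Compare 26 vs 29: take 26 from left. Merged: [1, 2, 4, 7, 7, 8, 20, 26]
Compare 35 vs 29: take 29 from right. Merged: [1, 2, 4, 7, 7, 8, 20, 26, 29]
Compare 35 vs 32: take 32 from right. Merged: [1, 2, 4, 7, 7, 8, 20, 26, 29, 32]
Append remaining from left: [35]. Merged: [1, 2, 4, 7, 7, 8, 20, 26, 29, 32, 35]

Final merged array: [1, 2, 4, 7, 7, 8, 20, 26, 29, 32, 35]
Total comparisons: 10

The merged array is [1, 2, 4, 7, 7, 8, 20, 26, 29, 32, 35], requiring 10 comparisons. The merge step runs in O(n) time where n is the total number of elements.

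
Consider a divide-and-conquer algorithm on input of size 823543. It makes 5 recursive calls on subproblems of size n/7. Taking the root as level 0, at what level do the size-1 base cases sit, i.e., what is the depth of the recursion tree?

For divide and conquer with division factor 7:

Problem sizes at each level:
Level 0: 823543
Level 1: 117649
Level 2: 16807
Level 3: 2401
Level 4: 343
Level 5: 49
Level 6: 7
Level 7: 1

The root is level 0 and the size-1 base case is level 7 (the tree spans levels 0 through 7, i.e. 8 levels counting the root), so the depth is the number of divisions: log_7(823543) = 7

The recursion tree depth is log_7(823543) = 7. At each level, the problem size is divided by 7, so it takes 7 divisions to reduce to a base case of size 1. The algorithm makes 5 recursive calls at each level.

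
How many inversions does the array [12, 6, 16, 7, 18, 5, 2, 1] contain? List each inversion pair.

Finding inversions in [12, 6, 16, 7, 18, 5, 2, 1]:

(0, 1): arr[0]=12 > arr[1]=6
(0, 3): arr[0]=12 > arr[3]=7
(0, 5): arr[0]=12 > arr[5]=5
(0, 6): arr[0]=12 > arr[6]=2
(0, 7): arr[0]=12 > arr[7]=1
(1, 5): arr[1]=6 > arr[5]=5
(1, 6): arr[1]=6 > arr[6]=2
(1, 7): arr[1]=6 > arr[7]=1
(2, 3): arr[2]=16 > arr[3]=7
(2, 5): arr[2]=16 > arr[5]=5
(2, 6): arr[2]=16 > arr[6]=2
(2, 7): arr[2]=16 > arr[7]=1
(3, 5): arr[3]=7 > arr[5]=5
(3, 6): arr[3]=7 > arr[6]=2
(3, 7): arr[3]=7 > arr[7]=1
(4, 5): arr[4]=18 > arr[5]=5
(4, 6): arr[4]=18 > arr[6]=2
(4, 7): arr[4]=18 > arr[7]=1
(5, 6): arr[5]=5 > arr[6]=2
(5, 7): arr[5]=5 > arr[7]=1
(6, 7): arr[6]=2 > arr[7]=1

Total inversions: 21

The array has 21 inversion(s): (0,1), (0,3), (0,5), (0,6), (0,7), (1,5), (1,6), (1,7), (2,3), (2,5), (2,6), (2,7), (3,5), (3,6), (3,7), (4,5), (4,6), (4,7), (5,6), (5,7), (6,7). Each pair (i,j) satisfies i < j and arr[i] > arr[j].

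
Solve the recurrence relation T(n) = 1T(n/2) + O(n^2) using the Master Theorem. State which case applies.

Master Theorem for T(n) = 1T(n/2) + O(n^2):

a = 1, b = 2, c = 2
log_b(a) = log_2(1) = 0.0000

Case 3: c = 2 > log_2(1) = 0.0000
T(n) = O(n^2) = O(n^2)

For T(n) = 1T(n/2) + O(n^2): log_2(1) = 0.0000. This is Case 3 of the Master Theorem (c > log_b(a), work dominated by root), giving O(n^2).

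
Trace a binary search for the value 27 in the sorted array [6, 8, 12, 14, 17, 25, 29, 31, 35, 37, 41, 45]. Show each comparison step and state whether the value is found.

Binary search for 27 in [6, 8, 12, 14, 17, 25, 29, 31, 35, 37, 41, 45]:

lo=0, hi=11, mid=5, arr[mid]=25 -> 25 < 27, search right half
lo=6, hi=11, mid=8, arr[mid]=35 -> 35 > 27, search left half
lo=6, hi=7, mid=6, arr[mid]=29 -> 29 > 27, search left half
lo=6 > hi=5, target 27 not found

Binary search determines that 27 is not in the array after 3 comparisons. The search space was exhausted without finding the target.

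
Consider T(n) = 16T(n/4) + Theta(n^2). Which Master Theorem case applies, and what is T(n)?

Master Theorem for T(n) = 16T(n/4) + O(n^2):

a = 16, b = 4, c = 2
log_b(a) = log_4(16) = 2.0000

Case 2: c = 2 = log_4(16) = 2.0000
T(n) = O(n^2 log n) = O(n^2 log n)

For T(n) = 16T(n/4) + O(n^2): log_4(16) = 2.0000. This is Case 2 of the Master Theorem (c = log_b(a), equal work at all levels), giving O(n^2 log n).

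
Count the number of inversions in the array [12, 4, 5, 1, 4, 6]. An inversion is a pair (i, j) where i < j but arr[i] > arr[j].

Finding inversions in [12, 4, 5, 1, 4, 6]:

(0, 1): arr[0]=12 > arr[1]=4
(0, 2): arr[0]=12 > arr[2]=5
(0, 3): arr[0]=12 > arr[3]=1
(0, 4): arr[0]=12 > arr[4]=4
(0, 5): arr[0]=12 > arr[5]=6
(1, 3): arr[1]=4 > arr[3]=1
(2, 3): arr[2]=5 > arr[3]=1
(2, 4): arr[2]=5 > arr[4]=4

Total inversions: 8

The array has 8 inversion(s): (0,1), (0,2), (0,3), (0,4), (0,5), (1,3), (2,3), (2,4). Each pair (i,j) satisfies i < j and arr[i] > arr[j].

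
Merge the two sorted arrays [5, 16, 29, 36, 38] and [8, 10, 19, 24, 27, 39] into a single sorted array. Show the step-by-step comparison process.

Merging process:

Compare 5 vs 8: take 5 from left. Merged: [5]
Compare 16 vs 8: take 8 from right. Merged: [5, 8]
Compare 16 vs 10: take 10 from right. Merged: [5, 8, 10]
Compare 16 vs 19: take 16 from left. Merged: [5, 8, 10, 16]
Compare 29 vs 19: take 19 from right. Merged: [5, 8, 10, 16, 19]
Compare 29 vs 24: take 24 from right. Merged: [5, 8, 10, 16, 19, 24]
Compare 29 vs 27: take 27 from right. Merged: [5, 8, 10, 16, 19, 24, 27]
Compare 29 vs 39: take 29 from left. Merged: [5, 8, 10, 16, 19, 24, 27, 29]
Compare 36 vs 39: take 36 from left. Merged: [5, 8, 10, 16, 19, 24, 27, 29, 36]
Compare 38 vs 39: take 38 from left. Merged: [5, 8, 10, 16, 19, 24, 27, 29, 36, 38]
Append remaining from right: [39]. Merged: [5, 8, 10, 16, 19, 24, 27, 29, 36, 38, 39]

Final merged array: [5, 8, 10, 16, 19, 24, 27, 29, 36, 38, 39]
Total comparisons: 10

The merged array is [5, 8, 10, 16, 19, 24, 27, 29, 36, 38, 39], requiring 10 comparisons. The merge step runs in O(n) time where n is the total number of elements.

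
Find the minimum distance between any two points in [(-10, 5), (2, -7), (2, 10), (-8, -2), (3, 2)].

Computing all pairwise distances among 5 points:

d((-10, 5), (2, -7)) = 16.9706
d((-10, 5), (2, 10)) = 13.0
d((-10, 5), (-8, -2)) = 7.2801 <-- minimum
d((-10, 5), (3, 2)) = 13.3417
d((2, -7), (2, 10)) = 17.0
d((2, -7), (-8, -2)) = 11.1803
d((2, -7), (3, 2)) = 9.0554
d((2, 10), (-8, -2)) = 15.6205
d((2, 10), (3, 2)) = 8.0623
d((-8, -2), (3, 2)) = 11.7047

Closest pair: (-10, 5) and (-8, -2) with distance 7.2801

The closest pair is (-10, 5) and (-8, -2) with Euclidean distance 7.2801. For 5 points, brute-force pairwise comparison is shown above. For large n, the divide-and-conquer algorithm (sort by x, recurse on halves, check the dividing strip) achieves O(n log n).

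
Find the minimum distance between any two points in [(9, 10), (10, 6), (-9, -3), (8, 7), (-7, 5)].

Computing all pairwise distances among 5 points:

d((9, 10), (10, 6)) = 4.1231
d((9, 10), (-9, -3)) = 22.2036
d((9, 10), (8, 7)) = 3.1623
d((9, 10), (-7, 5)) = 16.7631
d((10, 6), (-9, -3)) = 21.0238
d((10, 6), (8, 7)) = 2.2361 <-- minimum
d((10, 6), (-7, 5)) = 17.0294
d((-9, -3), (8, 7)) = 19.7231
d((-9, -3), (-7, 5)) = 8.2462
d((8, 7), (-7, 5)) = 15.1327

Closest pair: (10, 6) and (8, 7) with distance 2.2361

The closest pair is (10, 6) and (8, 7) with Euclidean distance 2.2361. For 5 points, brute-force pairwise comparison is shown above. For large n, the divide-and-conquer algorithm (sort by x, recurse on halves, check the dividing strip) achieves O(n log n).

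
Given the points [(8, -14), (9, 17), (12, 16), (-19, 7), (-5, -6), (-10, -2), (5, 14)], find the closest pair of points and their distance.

Computing all pairwise distances among 7 points:

d((8, -14), (9, 17)) = 31.0161
d((8, -14), (12, 16)) = 30.2655
d((8, -14), (-19, 7)) = 34.2053
d((8, -14), (-5, -6)) = 15.2643
d((8, -14), (-10, -2)) = 21.6333
d((8, -14), (5, 14)) = 28.1603
d((9, 17), (12, 16)) = 3.1623 <-- minimum
d((9, 17), (-19, 7)) = 29.7321
d((9, 17), (-5, -6)) = 26.9258
d((9, 17), (-10, -2)) = 26.8701
d((9, 17), (5, 14)) = 5.0
d((12, 16), (-19, 7)) = 32.28
d((12, 16), (-5, -6)) = 27.8029
d((12, 16), (-10, -2)) = 28.4253
d((12, 16), (5, 14)) = 7.2801
d((-19, 7), (-5, -6)) = 19.105
d((-19, 7), (-10, -2)) = 12.7279
d((-19, 7), (5, 14)) = 25.0
d((-5, -6), (-10, -2)) = 6.4031
d((-5, -6), (5, 14)) = 22.3607
d((-10, -2), (5, 14)) = 21.9317

Closest pair: (9, 17) and (12, 16) with distance 3.1623

The closest pair is (9, 17) and (12, 16) with Euclidean distance 3.1623. For 7 points, brute-force pairwise comparison is shown above. For large n, the divide-and-conquer algorithm (sort by x, recurse on halves, check the dividing strip) achieves O(n log n).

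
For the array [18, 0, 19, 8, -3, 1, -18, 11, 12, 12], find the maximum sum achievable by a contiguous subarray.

Using Kadane's algorithm on [18, 0, 19, 8, -3, 1, -18, 11, 12, 12]:

Scanning through the array:
Position 1 (value 0): max_ending_here = 18, max_so_far = 18
Position 2 (value 19): max_ending_here = 37, max_so_far = 37
Position 3 (value 8): max_ending_here = 45, max_so_far = 45
Position 4 (value -3): max_ending_here = 42, max_so_far = 45
Position 5 (value 1): max_ending_here = 43, max_so_far = 45
Position 6 (value -18): max_ending_here = 25, max_so_far = 45
Position 7 (value 11): max_ending_here = 36, max_so_far = 45
Position 8 (value 12): max_ending_here = 48, max_so_far = 48
Position 9 (value 12): max_ending_here = 60, max_so_far = 60

Maximum subarray: [18, 0, 19, 8, -3, 1, -18, 11, 12, 12]
Maximum sum: 60

The maximum subarray is [18, 0, 19, 8, -3, 1, -18, 11, 12, 12] with sum 60. This subarray runs from index 0 to index 9.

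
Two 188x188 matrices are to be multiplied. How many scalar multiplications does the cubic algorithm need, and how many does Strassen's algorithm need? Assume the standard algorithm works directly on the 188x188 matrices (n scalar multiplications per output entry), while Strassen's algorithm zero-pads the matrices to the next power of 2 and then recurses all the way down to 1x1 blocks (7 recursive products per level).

Matrix multiplication for 188x188 matrices:

Strassen's algorithm requires power-of-2 dimensions. Pad 188x188 to 256x256 (next power of 2).

Standard algorithm: 188^3 = 6644672 multiplications
Strassen's algorithm: 7^(log2(256)) = 7^8 = 5764801 multiplications
Savings: 6644672 - 5764801 = 879871 multiplications

Standard: 6644672 multiplications (188^3). Strassen: 5764801 multiplications (7^8, after padding to 256x256). Strassen reduces 8 recursive multiplications to 7 at each level.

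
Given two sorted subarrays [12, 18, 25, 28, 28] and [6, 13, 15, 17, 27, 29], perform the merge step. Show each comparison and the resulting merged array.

Merging process:

Compare 12 vs 6: take 6 from right. Merged: [6]
Compare 12 vs 13: take 12 from left. Merged: [6, 12]
Compare 18 vs 13: take 13 from right. Merged: [6, 12, 13]
Compare 18 vs 15: take 15 from right. Merged: [6, 12, 13, 15]
Compare 18 vs 17: take 17 from right. Merged: [6, 12, 13, 15, 17]
Compare 18 vs 27: take 18 from left. Merged: [6, 12, 13, 15, 17, 18]
Compare 25 vs 27: take 25 from left. Merged: [6, 12, 13, 15, 17, 18, 25]
Compare 28 vs 27: take 27 from right. Merged: [6, 12, 13, 15, 17, 18, 25, 27]
Compare 28 vs 29: take 28 from left. Merged: [6, 12, 13, 15, 17, 18, 25, 27, 28]
Compare 28 vs 29: take 28 from left. Merged: [6, 12, 13, 15, 17, 18, 25, 27, 28, 28]
Append remaining from right: [29]. Merged: [6, 12, 13, 15, 17, 18, 25, 27, 28, 28, 29]

Final merged array: [6, 12, 13, 15, 17, 18, 25, 27, 28, 28, 29]
Total comparisons: 10

The merged array is [6, 12, 13, 15, 17, 18, 25, 27, 28, 28, 29], requiring 10 comparisons. The merge step runs in O(n) time where n is the total number of elements.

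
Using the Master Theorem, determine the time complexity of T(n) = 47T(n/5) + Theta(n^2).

Master Theorem for T(n) = 47T(n/5) + O(n^2):

a = 47, b = 5, c = 2
log_b(a) = log_5(47) = 2.3922

Case 1: c = 2 < log_5(47) = 2.3922
T(n) = O(n^(log_5 47))

For T(n) = 47T(n/5) + O(n^2): log_5(47) = 2.3922. This is Case 1 of the Master Theorem (c < log_b(a), work dominated by leaves), giving O(n^(log_5 47)).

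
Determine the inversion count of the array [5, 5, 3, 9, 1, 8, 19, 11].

Finding inversions in [5, 5, 3, 9, 1, 8, 19, 11]:

(0, 2): arr[0]=5 > arr[2]=3
(0, 4): arr[0]=5 > arr[4]=1
(1, 2): arr[1]=5 > arr[2]=3
(1, 4): arr[1]=5 > arr[4]=1
(2, 4): arr[2]=3 > arr[4]=1
(3, 4): arr[3]=9 > arr[4]=1
(3, 5): arr[3]=9 > arr[5]=8
(6, 7): arr[6]=19 > arr[7]=11

Total inversions: 8

The array has 8 inversion(s): (0,2), (0,4), (1,2), (1,4), (2,4), (3,4), (3,5), (6,7). Each pair (i,j) satisfies i < j and arr[i] > arr[j].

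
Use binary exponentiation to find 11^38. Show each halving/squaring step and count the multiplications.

Computing 11^38 by squaring (build up from 11^1; each line after the first costs one multiplication):

11^1 = 11
11^2 = (11^1)^2 = 11^2 = 121
11^4 = (11^2)^2 = 121^2 = 14641
11^8 = (11^4)^2 = 14641^2 = 214358881
11^9 = 11 * 11^8 = 11 * 214358881 = 2357947691
11^18 = (11^9)^2 = 2357947691^2 = 5559917313492231481
11^19 = 11 * 11^18 = 11 * 5559917313492231481 = 61159090448414546291
11^38 = (11^19)^2 = 61159090448414546291^2 = 3740434344477351388916475705363381856681

Result: 3740434344477351388916475705363381856681
Multiplications needed: 7 (7 lines after 11^1)

11^38 = 3740434344477351388916475705363381856681. Using exponentiation by squaring, this requires 7 multiplications. The key idea: if the exponent is even, square the half-power; if odd, multiply by the base once.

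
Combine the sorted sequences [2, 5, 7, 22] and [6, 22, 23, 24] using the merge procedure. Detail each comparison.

Merging process:

Compare 2 vs 6: take 2 from left. Merged: [2]
Compare 5 vs 6: take 5 from left. Merged: [2, 5]
Compare 7 vs 6: take 6 from right. Merged: [2, 5, 6]
Compare 7 vs 22: take 7 from left. Merged: [2, 5, 6, 7]
Compare 22 vs 22: take 22 from left. Merged: [2, 5, 6, 7, 22]
Append remaining from right: [22, 23, 24]. Merged: [2, 5, 6, 7, 22, 22, 23, 24]

Final merged array: [2, 5, 6, 7, 22, 22, 23, 24]
Total comparisons: 5

The merged array is [2, 5, 6, 7, 22, 22, 23, 24], requiring 5 comparisons. The merge step runs in O(n) time where n is the total number of elements.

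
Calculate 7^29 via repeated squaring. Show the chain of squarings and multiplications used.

Computing 7^29 by squaring (build up from 7^1; each line after the first costs one multiplication):

7^1 = 7
7^2 = (7^1)^2 = 7^2 = 49
7^3 = 7 * 7^2 = 7 * 49 = 343
7^6 = (7^3)^2 = 343^2 = 117649
7^7 = 7 * 7^6 = 7 * 117649 = 823543
7^14 = (7^7)^2 = 823543^2 = 678223072849
7^28 = (7^14)^2 = 678223072849^2 = 459986536544739960976801
7^29 = 7 * 7^28 = 7 * 459986536544739960976801 = 3219905755813179726837607

Result: 3219905755813179726837607
Multiplications needed: 7 (7 lines after 7^1)

7^29 = 3219905755813179726837607. Using exponentiation by squaring, this requires 7 multiplications. The key idea: if the exponent is even, square the half-power; if odd, multiply by the base once.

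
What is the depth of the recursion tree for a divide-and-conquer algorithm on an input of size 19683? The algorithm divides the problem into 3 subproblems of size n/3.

For divide and conquer with division factor 3:

Problem sizes at each level:
Level 0: 19683
Level 1: 6561
Level 2: 2187
Level 3: 729
Level 4: 243
Level 5: 81
Level 6: 27
Level 7: 9
Level 8: 3
Level 9: 1

The root is level 0 and the size-1 base case is level 9 (the tree spans levels 0 through 9, i.e. 10 levels counting the root), so the depth is the number of divisions: log_3(19683) = 9

The recursion tree depth is log_3(19683) = 9. At each level, the problem size is divided by 3, so it takes 9 divisions to reduce to a base case of size 1. The algorithm makes 3 recursive calls at each level.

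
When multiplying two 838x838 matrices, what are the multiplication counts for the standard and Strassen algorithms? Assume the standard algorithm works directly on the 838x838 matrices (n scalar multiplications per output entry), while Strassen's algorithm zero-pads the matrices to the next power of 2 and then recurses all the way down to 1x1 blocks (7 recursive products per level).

Matrix multiplication for 838x838 matrices:

Strassen's algorithm requires power-of-2 dimensions. Pad 838x838 to 1024x1024 (next power of 2).

Standard algorithm: 838^3 = 588480472 multiplications
Strassen's algorithm: 7^(log2(1024)) = 7^10 = 282475249 multiplications
Savings: 588480472 - 282475249 = 306005223 multiplications

Standard: 588480472 multiplications (838^3). Strassen: 282475249 multiplications (7^10, after padding to 1024x1024). Strassen reduces 8 recursive multiplications to 7 at each level.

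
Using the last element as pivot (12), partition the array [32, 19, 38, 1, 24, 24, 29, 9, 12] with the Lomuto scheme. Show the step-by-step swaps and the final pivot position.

Lomuto partition with pivot = 12:

Initial array: [32, 19, 38, 1, 24, 24, 29, 9, 12]

arr[0]=32 > 12: no swap
arr[1]=19 > 12: no swap
arr[2]=38 > 12: no swap
arr[3]=1 <= 12: swap with position 0, array becomes [1, 19, 38, 32, 24, 24, 29, 9, 12]
arr[4]=24 > 12: no swap
arr[5]=24 > 12: no swap
arr[6]=29 > 12: no swap
arr[7]=9 <= 12: swap with position 1, array becomes [1, 9, 38, 32, 24, 24, 29, 19, 12]

Place pivot at position 2: [1, 9, 12, 32, 24, 24, 29, 19, 38]
Pivot position: 2

After partitioning with pivot 12, the array becomes [1, 9, 12, 32, 24, 24, 29, 19, 38]. The pivot is placed at index 2. All elements to the left of the pivot are <= 12, and all elements to the right are > 12.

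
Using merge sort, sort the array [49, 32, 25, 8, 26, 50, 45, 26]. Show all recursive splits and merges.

Merge sort trace:

Split: [49, 32, 25, 8, 26, 50, 45, 26] -> [49, 32, 25, 8] and [26, 50, 45, 26]
  Split: [49, 32, 25, 8] -> [49, 32] and [25, 8]
    Split: [49, 32] -> [49] and [32]
    Merge: [49] + [32] -> [32, 49]
    Split: [25, 8] -> [25] and [8]
    Merge: [25] + [8] -> [8, 25]
  Merge: [32, 49] + [8, 25] -> [8, 25, 32, 49]
  Split: [26, 50, 45, 26] -> [26, 50] and [45, 26]
    Split: [26, 50] -> [26] and [50]
    Merge: [26] + [50] -> [26, 50]
    Split: [45, 26] -> [45] and [26]
    Merge: [45] + [26] -> [26, 45]
  Merge: [26, 50] + [26, 45] -> [26, 26, 45, 50]
Merge: [8, 25, 32, 49] + [26, 26, 45, 50] -> [8, 25, 26, 26, 32, 45, 49, 50]

Final sorted array: [8, 25, 26, 26, 32, 45, 49, 50]

The merge sort proceeds by recursively splitting the array and merging sorted halves.
After all merges, the sorted array is [8, 25, 26, 26, 32, 45, 49, 50].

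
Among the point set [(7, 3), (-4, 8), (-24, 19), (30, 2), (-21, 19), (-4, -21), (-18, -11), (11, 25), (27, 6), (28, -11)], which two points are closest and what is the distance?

Computing all pairwise distances among 10 points:

d((7, 3), (-4, 8)) = 12.083
d((7, 3), (-24, 19)) = 34.8855
d((7, 3), (30, 2)) = 23.0217
d((7, 3), (-21, 19)) = 32.249
d((7, 3), (-4, -21)) = 26.4008
d((7, 3), (-18, -11)) = 28.6531
d((7, 3), (11, 25)) = 22.3607
d((7, 3), (27, 6)) = 20.2237
d((7, 3), (28, -11)) = 25.2389
d((-4, 8), (-24, 19)) = 22.8254
d((-4, 8), (30, 2)) = 34.5254
d((-4, 8), (-21, 19)) = 20.2485
d((-4, 8), (-4, -21)) = 29.0
d((-4, 8), (-18, -11)) = 23.6008
d((-4, 8), (11, 25)) = 22.6716
d((-4, 8), (27, 6)) = 31.0644
d((-4, 8), (28, -11)) = 37.2156
d((-24, 19), (30, 2)) = 56.6127
d((-24, 19), (-21, 19)) = 3.0 <-- minimum
d((-24, 19), (-4, -21)) = 44.7214
d((-24, 19), (-18, -11)) = 30.5941
d((-24, 19), (11, 25)) = 35.5106
d((-24, 19), (27, 6)) = 52.6308
d((-24, 19), (28, -11)) = 60.0333
d((30, 2), (-21, 19)) = 53.7587
d((30, 2), (-4, -21)) = 41.0488
d((30, 2), (-18, -11)) = 49.7293
d((30, 2), (11, 25)) = 29.8329
d((30, 2), (27, 6)) = 5.0
d((30, 2), (28, -11)) = 13.1529
d((-21, 19), (-4, -21)) = 43.4626
d((-21, 19), (-18, -11)) = 30.1496
d((-21, 19), (11, 25)) = 32.5576
d((-21, 19), (27, 6)) = 49.7293
d((-21, 19), (28, -11)) = 57.4543
d((-4, -21), (-18, -11)) = 17.2047
d((-4, -21), (11, 25)) = 48.3839
d((-4, -21), (27, 6)) = 41.1096
d((-4, -21), (28, -11)) = 33.5261
d((-18, -11), (11, 25)) = 46.2277
d((-18, -11), (27, 6)) = 48.1041
d((-18, -11), (28, -11)) = 46.0
d((11, 25), (27, 6)) = 24.8395
d((11, 25), (28, -11)) = 39.8121
d((27, 6), (28, -11)) = 17.0294

Closest pair: (-24, 19) and (-21, 19) with distance 3.0

The closest pair is (-24, 19) and (-21, 19) with Euclidean distance 3.0. For 10 points, brute-force pairwise comparison is shown above. For large n, the divide-and-conquer algorithm (sort by x, recurse on halves, check the dividing strip) achieves O(n log n).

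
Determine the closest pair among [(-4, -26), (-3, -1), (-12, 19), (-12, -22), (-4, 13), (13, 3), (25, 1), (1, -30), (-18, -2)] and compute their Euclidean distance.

Computing all pairwise distances among 9 points:

d((-4, -26), (-3, -1)) = 25.02
d((-4, -26), (-12, 19)) = 45.7056
d((-4, -26), (-12, -22)) = 8.9443
d((-4, -26), (-4, 13)) = 39.0
d((-4, -26), (13, 3)) = 33.6155
d((-4, -26), (25, 1)) = 39.6232
d((-4, -26), (1, -30)) = 6.4031 <-- minimum
d((-4, -26), (-18, -2)) = 27.7849
d((-3, -1), (-12, 19)) = 21.9317
d((-3, -1), (-12, -22)) = 22.8473
d((-3, -1), (-4, 13)) = 14.0357
d((-3, -1), (13, 3)) = 16.4924
d((-3, -1), (25, 1)) = 28.0713
d((-3, -1), (1, -30)) = 29.2746
d((-3, -1), (-18, -2)) = 15.0333
d((-12, 19), (-12, -22)) = 41.0
d((-12, 19), (-4, 13)) = 10.0
d((-12, 19), (13, 3)) = 29.6816
d((-12, 19), (25, 1)) = 41.1461
d((-12, 19), (1, -30)) = 50.6952
d((-12, 19), (-18, -2)) = 21.8403
d((-12, -22), (-4, 13)) = 35.9026
d((-12, -22), (13, 3)) = 35.3553
d((-12, -22), (25, 1)) = 43.566
d((-12, -22), (1, -30)) = 15.2643
d((-12, -22), (-18, -2)) = 20.8806
d((-4, 13), (13, 3)) = 19.7231
d((-4, 13), (25, 1)) = 31.3847
d((-4, 13), (1, -30)) = 43.2897
d((-4, 13), (-18, -2)) = 20.5183
d((13, 3), (25, 1)) = 12.1655
d((13, 3), (1, -30)) = 35.1141
d((13, 3), (-18, -2)) = 31.4006
d((25, 1), (1, -30)) = 39.2046
d((25, 1), (-18, -2)) = 43.1045
d((1, -30), (-18, -2)) = 33.8378

Closest pair: (-4, -26) and (1, -30) with distance 6.4031

The closest pair is (-4, -26) and (1, -30) with Euclidean distance 6.4031. For 9 points, brute-force pairwise comparison is shown above. For large n, the divide-and-conquer algorithm (sort by x, recurse on halves, check the dividing strip) achieves O(n log n).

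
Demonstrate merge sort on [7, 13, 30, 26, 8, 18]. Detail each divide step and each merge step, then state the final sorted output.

Merge sort trace:

Split: [7, 13, 30, 26, 8, 18] -> [7, 13, 30] and [26, 8, 18]
  Split: [7, 13, 30] -> [7] and [13, 30]
    Split: [13, 30] -> [13] and [30]
    Merge: [13] + [30] -> [13, 30]
  Merge: [7] + [13, 30] -> [7, 13, 30]
  Split: [26, 8, 18] -> [26] and [8, 18]
    Split: [8, 18] -> [8] and [18]
    Merge: [8] + [18] -> [8, 18]
  Merge: [26] + [8, 18] -> [8, 18, 26]
Merge: [7, 13, 30] + [8, 18, 26] -> [7, 8, 13, 18, 26, 30]

Final sorted array: [7, 8, 13, 18, 26, 30]

The merge sort proceeds by recursively splitting the array and merging sorted halves.
After all merges, the sorted array is [7, 8, 13, 18, 26, 30].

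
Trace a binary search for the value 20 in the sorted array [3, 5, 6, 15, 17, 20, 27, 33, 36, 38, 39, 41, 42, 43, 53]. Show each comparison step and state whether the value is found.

Binary search for 20 in [3, 5, 6, 15, 17, 20, 27, 33, 36, 38, 39, 41, 42, 43, 53]:

lo=0, hi=14, mid=7, arr[mid]=33 -> 33 > 20, search left half
lo=0, hi=6, mid=3, arr[mid]=15 -> 15 < 20, search right half
lo=4, hi=6, mid=5, arr[mid]=20 -> Found target at index 5!

Binary search finds 20 at index 5 after 3 comparisons. The search repeatedly halves the search space by comparing with the middle element.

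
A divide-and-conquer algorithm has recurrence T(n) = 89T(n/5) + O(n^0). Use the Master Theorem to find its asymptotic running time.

Master Theorem for T(n) = 89T(n/5) + O(n^0):

a = 89, b = 5, c = 0
log_b(a) = log_5(89) = 2.7889

Case 1: c = 0 < log_5(89) = 2.7889
T(n) = O(n^(log_5 89))

For T(n) = 89T(n/5) + O(n^0): log_5(89) = 2.7889. This is Case 1 of the Master Theorem (c < log_b(a), work dominated by leaves), giving O(n^(log_5 89)).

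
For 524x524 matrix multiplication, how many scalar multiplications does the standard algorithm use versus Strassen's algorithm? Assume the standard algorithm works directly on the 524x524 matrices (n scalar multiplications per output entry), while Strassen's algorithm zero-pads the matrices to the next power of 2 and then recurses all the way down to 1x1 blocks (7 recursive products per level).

Matrix multiplication for 524x524 matrices:

Strassen's algorithm requires power-of-2 dimensions. Pad 524x524 to 1024x1024 (next power of 2).

Standard algorithm: 524^3 = 143877824 multiplications
Strassen's algorithm: 7^(log2(1024)) = 7^10 = 282475249 multiplications
Difference: 143877824 - 282475249 = -138597425 (Strassen uses MORE here due to padding overhead — for small or just-over-power-of-2 n, padding can outweigh the per-level savings)

Standard: 143877824 multiplications (524^3). Strassen: 282475249 multiplications (7^10, after padding to 1024x1024). Strassen reduces 8 recursive multiplications to 7 at each level.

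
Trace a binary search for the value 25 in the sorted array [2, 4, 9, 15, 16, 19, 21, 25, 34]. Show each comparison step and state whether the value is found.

Binary search for 25 in [2, 4, 9, 15, 16, 19, 21, 25, 34]:

lo=0, hi=8, mid=4, arr[mid]=16 -> 16 < 25, search right half
lo=5, hi=8, mid=6, arr[mid]=21 -> 21 < 25, search right half
lo=7, hi=8, mid=7, arr[mid]=25 -> Found target at index 7!

Binary search finds 25 at index 7 after 3 comparisons. The search repeatedly halves the search space by comparing with the middle element.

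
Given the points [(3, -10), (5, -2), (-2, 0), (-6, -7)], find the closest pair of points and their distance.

Computing all pairwise distances among 4 points:

d((3, -10), (5, -2)) = 8.2462
d((3, -10), (-2, 0)) = 11.1803
d((3, -10), (-6, -7)) = 9.4868
d((5, -2), (-2, 0)) = 7.2801 <-- minimum
d((5, -2), (-6, -7)) = 12.083
d((-2, 0), (-6, -7)) = 8.0623

Closest pair: (5, -2) and (-2, 0) with distance 7.2801

The closest pair is (5, -2) and (-2, 0) with Euclidean distance 7.2801. For 4 points, brute-force pairwise comparison is shown above. For large n, the divide-and-conquer algorithm (sort by x, recurse on halves, check the dividing strip) achieves O(n log n).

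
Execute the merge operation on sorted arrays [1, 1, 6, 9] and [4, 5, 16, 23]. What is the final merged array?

Merging process:

Compare 1 vs 4: take 1 from left. Merged: [1]
Compare 1 vs 4: take 1 from left. Merged: [1, 1]
Compare 6 vs 4: take 4 from right. Merged: [1, 1, 4]
Compare 6 vs 5: take 5 from right. Merged: [1, 1, 4, 5]
Compare 6 vs 16: take 6 from left. Merged: [1, 1, 4, 5, 6]
Compare 9 vs 16: take 9 from left. Merged: [1, 1, 4, 5, 6, 9]
Append remaining from right: [16, 23]. Merged: [1, 1, 4, 5, 6, 9, 16, 23]

Final merged array: [1, 1, 4, 5, 6, 9, 16, 23]
Total comparisons: 6

The merged array is [1, 1, 4, 5, 6, 9, 16, 23], requiring 6 comparisons. The merge step runs in O(n) time where n is the total number of elements.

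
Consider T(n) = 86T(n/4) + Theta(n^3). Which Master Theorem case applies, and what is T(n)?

Master Theorem for T(n) = 86T(n/4) + O(n^3):

a = 86, b = 4, c = 3
log_b(a) = log_4(86) = 3.2131

Case 1: c = 3 < log_4(86) = 3.2131
T(n) = O(n^(log_4 86))

For T(n) = 86T(n/4) + O(n^3): log_4(86) = 3.2131. This is Case 1 of the Master Theorem (c < log_b(a), work dominated by leaves), giving O(n^(log_4 86)).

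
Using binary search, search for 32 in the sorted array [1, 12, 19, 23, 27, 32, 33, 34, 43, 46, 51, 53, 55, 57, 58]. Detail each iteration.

Binary search for 32 in [1, 12, 19, 23, 27, 32, 33, 34, 43, 46, 51, 53, 55, 57, 58]:

lo=0, hi=14, mid=7, arr[mid]=34 -> 34 > 32, search left half
lo=0, hi=6, mid=3, arr[mid]=23 -> 23 < 32, search right half
lo=4, hi=6, mid=5, arr[mid]=32 -> Found target at index 5!

Binary search finds 32 at index 5 after 3 comparisons. The search repeatedly halves the search space by comparing with the middle element.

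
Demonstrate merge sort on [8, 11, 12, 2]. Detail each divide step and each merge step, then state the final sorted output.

Merge sort trace:

Split: [8, 11, 12, 2] -> [8, 11] and [12, 2]
  Split: [8, 11] -> [8] and [11]
  Merge: [8] + [11] -> [8, 11]
  Split: [12, 2] -> [12] and [2]
  Merge: [12] + [2] -> [2, 12]
Merge: [8, 11] + [2, 12] -> [2, 8, 11, 12]

Final sorted array: [2, 8, 11, 12]

The merge sort proceeds by recursively splitting the array and merging sorted halves.
After all merges, the sorted array is [2, 8, 11, 12].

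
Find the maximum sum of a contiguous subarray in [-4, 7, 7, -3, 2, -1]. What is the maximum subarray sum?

Using Kadane's algorithm on [-4, 7, 7, -3, 2, -1]:

Scanning through the array:
Position 1 (value 7): max_ending_here = 7, max_so_far = 7
Position 2 (value 7): max_ending_here = 14, max_so_far = 14
Position 3 (value -3): max_ending_here = 11, max_so_far = 14
Position 4 (value 2): max_ending_here = 13, max_so_far = 14
Position 5 (value -1): max_ending_here = 12, max_so_far = 14

Maximum subarray: [7, 7]
Maximum sum: 14

The maximum subarray is [7, 7] with sum 14. This subarray runs from index 1 to index 2.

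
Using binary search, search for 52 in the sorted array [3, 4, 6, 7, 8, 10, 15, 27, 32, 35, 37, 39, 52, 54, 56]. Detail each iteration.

Binary search for 52 in [3, 4, 6, 7, 8, 10, 15, 27, 32, 35, 37, 39, 52, 54, 56]:

lo=0, hi=14, mid=7, arr[mid]=27 -> 27 < 52, search right half
lo=8, hi=14, mid=11, arr[mid]=39 -> 39 < 52, search right half
lo=12, hi=14, mid=13, arr[mid]=54 -> 54 > 52, search left half
lo=12, hi=12, mid=12, arr[mid]=52 -> Found target at index 12!

Binary search finds 52 at index 12 after 4 comparisons. The search repeatedly halves the search space by comparing with the middle element.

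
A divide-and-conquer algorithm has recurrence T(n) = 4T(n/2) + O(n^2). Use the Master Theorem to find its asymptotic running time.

Master Theorem for T(n) = 4T(n/2) + O(n^2):

a = 4, b = 2, c = 2
log_b(a) = log_2(4) = 2.0000

Case 2: c = 2 = log_2(4) = 2.0000
T(n) = O(n^2 log n) = O(n^2 log n)

For T(n) = 4T(n/2) + O(n^2): log_2(4) = 2.0000. This is Case 2 of the Master Theorem (c = log_b(a), equal work at all levels), giving O(n^2 log n).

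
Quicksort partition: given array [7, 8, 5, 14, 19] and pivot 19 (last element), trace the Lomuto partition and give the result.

Lomuto partition with pivot = 19:

Initial array: [7, 8, 5, 14, 19]

arr[0]=7 <= 19: swap with position 0, array becomes [7, 8, 5, 14, 19]
arr[1]=8 <= 19: swap with position 1, array becomes [7, 8, 5, 14, 19]
arr[2]=5 <= 19: swap with position 2, array becomes [7, 8, 5, 14, 19]
arr[3]=14 <= 19: swap with position 3, array becomes [7, 8, 5, 14, 19]

Place pivot at position 4: [7, 8, 5, 14, 19]
Pivot position: 4

After partitioning with pivot 19, the array becomes [7, 8, 5, 14, 19]. The pivot is placed at index 4. All elements to the left of the pivot are <= 19, and all elements to the right are > 19.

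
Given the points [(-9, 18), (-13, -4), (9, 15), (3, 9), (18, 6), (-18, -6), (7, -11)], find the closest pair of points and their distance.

Computing all pairwise distances among 7 points:

d((-9, 18), (-13, -4)) = 22.3607
d((-9, 18), (9, 15)) = 18.2483
d((-9, 18), (3, 9)) = 15.0
d((-9, 18), (18, 6)) = 29.5466
d((-9, 18), (-18, -6)) = 25.632
d((-9, 18), (7, -11)) = 33.121
d((-13, -4), (9, 15)) = 29.0689
d((-13, -4), (3, 9)) = 20.6155
d((-13, -4), (18, 6)) = 32.573
d((-13, -4), (-18, -6)) = 5.3852 <-- minimum
d((-13, -4), (7, -11)) = 21.1896
d((9, 15), (3, 9)) = 8.4853
d((9, 15), (18, 6)) = 12.7279
d((9, 15), (-18, -6)) = 34.2053
d((9, 15), (7, -11)) = 26.0768
d((3, 9), (18, 6)) = 15.2971
d((3, 9), (-18, -6)) = 25.807
d((3, 9), (7, -11)) = 20.3961
d((18, 6), (-18, -6)) = 37.9473
d((18, 6), (7, -11)) = 20.2485
d((-18, -6), (7, -11)) = 25.4951

Closest pair: (-13, -4) and (-18, -6) with distance 5.3852

The closest pair is (-13, -4) and (-18, -6) with Euclidean distance 5.3852. For 7 points, brute-force pairwise comparison is shown above. For large n, the divide-and-conquer algorithm (sort by x, recurse on halves, check the dividing strip) achieves O(n log n).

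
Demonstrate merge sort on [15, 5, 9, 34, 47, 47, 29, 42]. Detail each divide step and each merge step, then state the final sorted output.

Merge sort trace:

Split: [15, 5, 9, 34, 47, 47, 29, 42] -> [15, 5, 9, 34] and [47, 47, 29, 42]
  Split: [15, 5, 9, 34] -> [15, 5] and [9, 34]
    Split: [15, 5] -> [15] and [5]
    Merge: [15] + [5] -> [5, 15]
    Split: [9, 34] -> [9] and [34]
    Merge: [9] + [34] -> [9, 34]
  Merge: [5, 15] + [9, 34] -> [5, 9, 15, 34]
  Split: [47, 47, 29, 42] -> [47, 47] and [29, 42]
    Split: [47, 47] -> [47] and [47]
    Merge: [47] + [47] -> [47, 47]
    Split: [29, 42] -> [29] and [42]
    Merge: [29] + [42] -> [29, 42]
  Merge: [47, 47] + [29, 42] -> [29, 42, 47, 47]
Merge: [5, 9, 15, 34] + [29, 42, 47, 47] -> [5, 9, 15, 29, 34, 42, 47, 47]

Final sorted array: [5, 9, 15, 29, 34, 42, 47, 47]

The merge sort proceeds by recursively splitting the array and merging sorted halves.
After all merges, the sorted array is [5, 9, 15, 29, 34, 42, 47, 47].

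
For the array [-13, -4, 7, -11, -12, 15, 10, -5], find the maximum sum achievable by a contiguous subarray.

Using Kadane's algorithm on [-13, -4, 7, -11, -12, 15, 10, -5]:

Scanning through the array:
Position 1 (value -4): max_ending_here = -4, max_so_far = -4
Position 2 (value 7): max_ending_here = 7, max_so_far = 7
Position 3 (value -11): max_ending_here = -4, max_so_far = 7
Position 4 (value -12): max_ending_here = -12, max_so_far = 7
Position 5 (value 15): max_ending_here = 15, max_so_far = 15
Position 6 (value 10): max_ending_here = 25, max_so_far = 25
Position 7 (value -5): max_ending_here = 20, max_so_far = 25

Maximum subarray: [15, 10]
Maximum sum: 25

The maximum subarray is [15, 10] with sum 25. This subarray runs from index 5 to index 6.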